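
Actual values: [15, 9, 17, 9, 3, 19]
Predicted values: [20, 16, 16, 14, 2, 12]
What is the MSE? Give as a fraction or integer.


MSE = (1/6) * ((15-20)^2=25 + (9-16)^2=49 + (17-16)^2=1 + (9-14)^2=25 + (3-2)^2=1 + (19-12)^2=49). Sum = 150. MSE = 25.

25


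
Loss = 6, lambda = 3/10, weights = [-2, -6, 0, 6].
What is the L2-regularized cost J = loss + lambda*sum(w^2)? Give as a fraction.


L2 sq norm = sum(w^2) = 76. J = 6 + 3/10 * 76 = 144/5.

144/5


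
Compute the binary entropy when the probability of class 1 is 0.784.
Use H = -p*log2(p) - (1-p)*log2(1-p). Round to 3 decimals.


H = -0.784*log2(0.784) - 0.216*log2(0.216) = 0.753.

0.753


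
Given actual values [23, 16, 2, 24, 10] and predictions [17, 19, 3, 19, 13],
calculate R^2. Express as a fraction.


Mean(y) = 15. SS_res = 80. SS_tot = 340. R^2 = 1 - 80/(340) = 13/17.

13/17


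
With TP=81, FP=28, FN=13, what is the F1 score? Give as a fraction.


Precision = 81/109 = 81/109. Recall = 81/94 = 81/94. F1 = 2*P*R/(P+R) = 162/203.

162/203


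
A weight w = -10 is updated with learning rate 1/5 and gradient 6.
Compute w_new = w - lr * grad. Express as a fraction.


w_new = -10 - 1/5 * 6 = -10 - 6/5 = -56/5.

-56/5


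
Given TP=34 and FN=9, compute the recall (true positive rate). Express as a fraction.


Recall = TP / (TP + FN) = 34 / 43 = 34/43.

34/43


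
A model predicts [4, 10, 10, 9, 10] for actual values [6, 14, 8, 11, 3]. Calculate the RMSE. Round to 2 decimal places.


MSE = 15.4000. RMSE = sqrt(15.4000) = 3.92.

3.92


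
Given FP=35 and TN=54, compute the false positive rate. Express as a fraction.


FPR = FP / (FP + TN) = 35 / 89 = 35/89.

35/89


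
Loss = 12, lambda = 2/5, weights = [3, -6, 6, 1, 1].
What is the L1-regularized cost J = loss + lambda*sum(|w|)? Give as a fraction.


L1 norm = sum(|w|) = 17. J = 12 + 2/5 * 17 = 94/5.

94/5


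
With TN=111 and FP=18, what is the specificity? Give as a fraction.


Specificity = TN / (TN + FP) = 111 / 129 = 37/43.

37/43


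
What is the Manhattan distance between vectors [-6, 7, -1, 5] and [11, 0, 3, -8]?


d = sum of absolute differences: |-6-11|=17 + |7-0|=7 + |-1-3|=4 + |5--8|=13 = 41.

41


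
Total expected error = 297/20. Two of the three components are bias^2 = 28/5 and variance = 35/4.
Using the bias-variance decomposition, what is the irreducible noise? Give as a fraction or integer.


Total error = bias^2 + variance + irreducible noise. So irreducible noise = 297/20 - 28/5 - 35/4 = 1/2.

1/2


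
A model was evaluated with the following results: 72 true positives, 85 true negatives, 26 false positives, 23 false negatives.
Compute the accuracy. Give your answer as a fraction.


Accuracy = (TP + TN) / (TP + TN + FP + FN) = (72 + 85) / 206 = 157/206.

157/206


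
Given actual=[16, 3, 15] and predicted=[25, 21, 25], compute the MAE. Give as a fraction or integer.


MAE = (1/3) * (|16-25|=9 + |3-21|=18 + |15-25|=10). Sum = 37. MAE = 37/3.

37/3


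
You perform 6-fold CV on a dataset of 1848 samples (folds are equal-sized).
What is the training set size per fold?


Each validation fold has 1848/6 = 308 samples. Training set = 1848 - 308 = 1540.

1540


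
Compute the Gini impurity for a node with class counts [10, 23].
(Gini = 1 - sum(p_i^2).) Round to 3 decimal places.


Total = 33. Proportions: 10/33, 23/33. sum(p_i^2) = 0.5776. Gini = 1 - 0.5776 = 0.4224, which rounds to 0.422.

0.422


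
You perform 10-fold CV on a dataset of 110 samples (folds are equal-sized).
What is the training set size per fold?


Each validation fold has 110/10 = 11 samples. Training set = 110 - 11 = 99.

99


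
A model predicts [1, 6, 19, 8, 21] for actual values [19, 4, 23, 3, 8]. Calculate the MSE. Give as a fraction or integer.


MSE = (1/5) * ((19-1)^2=324 + (4-6)^2=4 + (23-19)^2=16 + (3-8)^2=25 + (8-21)^2=169). Sum = 538. MSE = 538/5.

538/5


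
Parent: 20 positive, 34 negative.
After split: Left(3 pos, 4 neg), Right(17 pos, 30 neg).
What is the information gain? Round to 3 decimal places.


H(parent) = 0.9510. H(left) = 0.9852, H(right) = 0.9441. Weighted = (7/54)*0.9852 + (47/54)*0.9441 = 0.9494. IG = 0.9510 - 0.9494 = 0.0016, which rounds to 0.002.

0.002


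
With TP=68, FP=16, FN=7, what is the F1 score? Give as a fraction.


Precision = 68/84 = 17/21. Recall = 68/75 = 68/75. F1 = 2*P*R/(P+R) = 136/159.

136/159


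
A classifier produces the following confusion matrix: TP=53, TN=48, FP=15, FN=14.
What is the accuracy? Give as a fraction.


Accuracy = (TP + TN) / (TP + TN + FP + FN) = (53 + 48) / 130 = 101/130.

101/130


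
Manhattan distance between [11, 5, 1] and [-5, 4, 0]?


d = sum of absolute differences: |11--5|=16 + |5-4|=1 + |1-0|=1 = 18.

18


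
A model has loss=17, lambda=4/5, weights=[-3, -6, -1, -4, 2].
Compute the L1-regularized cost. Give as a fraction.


L1 norm = sum(|w|) = 16. J = 17 + 4/5 * 16 = 149/5.

149/5


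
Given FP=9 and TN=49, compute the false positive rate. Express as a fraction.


FPR = FP / (FP + TN) = 9 / 58 = 9/58.

9/58


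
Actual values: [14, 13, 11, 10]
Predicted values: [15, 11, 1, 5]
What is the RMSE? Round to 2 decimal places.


MSE = 32.5000. RMSE = sqrt(32.5000) = 5.70.

5.70


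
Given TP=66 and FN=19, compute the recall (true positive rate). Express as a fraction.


Recall = TP / (TP + FN) = 66 / 85 = 66/85.

66/85


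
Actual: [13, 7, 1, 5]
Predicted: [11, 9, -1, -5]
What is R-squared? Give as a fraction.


Mean(y) = 13/2. SS_res = 112. SS_tot = 75. R^2 = 1 - 112/(75) = -37/75.

-37/75


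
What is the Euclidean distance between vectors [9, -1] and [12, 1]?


d = sqrt(sum of squared differences). (9-12)^2=9, (-1-1)^2=4. Sum = 13.

sqrt(13)


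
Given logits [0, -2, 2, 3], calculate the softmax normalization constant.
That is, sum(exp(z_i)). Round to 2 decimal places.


Denom = e^0=1.0000 + e^-2=0.1353 + e^2=7.3891 + e^3=20.0855. Sum = 28.6099, which rounds to 28.61.

28.61


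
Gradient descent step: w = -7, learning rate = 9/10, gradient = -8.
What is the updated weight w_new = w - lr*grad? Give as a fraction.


w_new = -7 - 9/10 * -8 = -7 - -36/5 = 1/5.

1/5


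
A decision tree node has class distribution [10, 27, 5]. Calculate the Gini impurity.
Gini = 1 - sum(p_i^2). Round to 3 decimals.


Total = 42. Proportions: 10/42, 27/42, 5/42. sum(p_i^2) = 0.4841. Gini = 1 - 0.4841 = 0.5159, which rounds to 0.516.

0.516


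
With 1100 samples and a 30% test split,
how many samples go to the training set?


Test set = 1100 * 30% = 330. Training set = 1100 - 330 = 770.

770


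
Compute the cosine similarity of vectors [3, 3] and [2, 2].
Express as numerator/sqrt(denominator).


dot = 12. |a|^2 = 18, |b|^2 = 8. cos = 12/sqrt(144).

12/sqrt(144)


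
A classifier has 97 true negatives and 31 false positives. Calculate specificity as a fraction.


Specificity = TN / (TN + FP) = 97 / 128 = 97/128.

97/128


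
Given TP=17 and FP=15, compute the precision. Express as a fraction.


Precision = TP / (TP + FP) = 17 / 32 = 17/32.

17/32


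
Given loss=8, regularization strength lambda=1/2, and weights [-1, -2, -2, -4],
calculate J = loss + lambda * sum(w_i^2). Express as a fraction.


L2 sq norm = sum(w^2) = 25. J = 8 + 1/2 * 25 = 41/2.

41/2


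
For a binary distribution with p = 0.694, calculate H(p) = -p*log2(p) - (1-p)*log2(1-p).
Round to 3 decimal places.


H = -0.694*log2(0.694) - 0.306*log2(0.306) = 0.889.

0.889


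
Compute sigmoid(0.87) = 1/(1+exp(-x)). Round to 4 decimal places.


sigma(0.87) = 1/(1+e^(-0.87)) = 1/(1+0.418952) = 1/1.418952 = 0.7047.

0.7047


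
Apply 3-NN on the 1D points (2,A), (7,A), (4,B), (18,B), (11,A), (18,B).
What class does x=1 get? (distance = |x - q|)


Distances: |2-1|=1, |7-1|=6, |4-1|=3, |18-1|=17, |11-1|=10, |18-1|=17. 3 nearest: (2,A), (4,B), (7,A). Counts: {'A': 2, 'B': 1}. Majority class: A.

A


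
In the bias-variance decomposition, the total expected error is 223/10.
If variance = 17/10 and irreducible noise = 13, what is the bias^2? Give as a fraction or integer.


Total error = bias^2 + variance + irreducible noise. So bias^2 = 223/10 - 17/10 - 13 = 38/5.

38/5


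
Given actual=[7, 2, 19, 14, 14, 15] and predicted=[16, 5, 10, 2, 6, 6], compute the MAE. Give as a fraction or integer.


MAE = (1/6) * (|7-16|=9 + |2-5|=3 + |19-10|=9 + |14-2|=12 + |14-6|=8 + |15-6|=9). Sum = 50. MAE = 25/3.

25/3


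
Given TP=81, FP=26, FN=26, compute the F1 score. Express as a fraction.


Precision = 81/107 = 81/107. Recall = 81/107 = 81/107. F1 = 2*P*R/(P+R) = 81/107.

81/107


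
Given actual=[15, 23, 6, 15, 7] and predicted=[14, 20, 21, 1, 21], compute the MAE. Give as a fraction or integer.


MAE = (1/5) * (|15-14|=1 + |23-20|=3 + |6-21|=15 + |15-1|=14 + |7-21|=14). Sum = 47. MAE = 47/5.

47/5


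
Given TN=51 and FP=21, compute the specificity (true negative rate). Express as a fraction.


Specificity = TN / (TN + FP) = 51 / 72 = 17/24.

17/24


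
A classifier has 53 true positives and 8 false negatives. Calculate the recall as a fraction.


Recall = TP / (TP + FN) = 53 / 61 = 53/61.

53/61


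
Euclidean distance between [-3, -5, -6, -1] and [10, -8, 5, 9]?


d = sqrt(sum of squared differences). (-3-10)^2=169, (-5--8)^2=9, (-6-5)^2=121, (-1-9)^2=100. Sum = 399.

sqrt(399)


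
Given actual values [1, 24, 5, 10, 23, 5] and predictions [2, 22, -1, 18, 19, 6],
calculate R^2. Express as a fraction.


Mean(y) = 34/3. SS_res = 122. SS_tot = 1456/3. R^2 = 1 - 122/(1456/3) = 545/728.

545/728


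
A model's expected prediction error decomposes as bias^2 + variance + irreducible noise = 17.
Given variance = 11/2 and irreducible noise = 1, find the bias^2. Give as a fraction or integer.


Total error = bias^2 + variance + irreducible noise. So bias^2 = 17 - 11/2 - 1 = 21/2.

21/2


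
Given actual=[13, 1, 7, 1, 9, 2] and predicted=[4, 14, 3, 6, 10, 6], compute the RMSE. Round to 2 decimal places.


MSE = 51.3333. RMSE = sqrt(51.3333) = 7.16.

7.16


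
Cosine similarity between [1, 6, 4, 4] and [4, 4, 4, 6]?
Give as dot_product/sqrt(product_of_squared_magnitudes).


dot = 68. |a|^2 = 69, |b|^2 = 84. cos = 68/sqrt(5796).

68/sqrt(5796)


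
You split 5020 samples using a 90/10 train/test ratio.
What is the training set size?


Test set = 5020 * 10% = 502. Training set = 5020 - 502 = 4518.

4518


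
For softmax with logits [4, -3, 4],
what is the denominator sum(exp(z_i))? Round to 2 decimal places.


Denom = e^4=54.5982 + e^-3=0.0498 + e^4=54.5982. Sum = 109.2462, which rounds to 109.25.

109.25


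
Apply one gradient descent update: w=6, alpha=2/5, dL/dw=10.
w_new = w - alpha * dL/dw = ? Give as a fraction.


w_new = 6 - 2/5 * 10 = 6 - 4 = 2.

2


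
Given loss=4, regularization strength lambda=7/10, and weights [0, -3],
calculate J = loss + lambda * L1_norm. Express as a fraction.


L1 norm = sum(|w|) = 3. J = 4 + 7/10 * 3 = 61/10.

61/10


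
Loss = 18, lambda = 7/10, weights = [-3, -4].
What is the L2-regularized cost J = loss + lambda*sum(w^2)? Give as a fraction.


L2 sq norm = sum(w^2) = 25. J = 18 + 7/10 * 25 = 71/2.

71/2


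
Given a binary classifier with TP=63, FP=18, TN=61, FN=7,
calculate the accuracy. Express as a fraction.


Accuracy = (TP + TN) / (TP + TN + FP + FN) = (63 + 61) / 149 = 124/149.

124/149


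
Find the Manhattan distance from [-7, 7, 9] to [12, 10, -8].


d = sum of absolute differences: |-7-12|=19 + |7-10|=3 + |9--8|=17 = 39.

39


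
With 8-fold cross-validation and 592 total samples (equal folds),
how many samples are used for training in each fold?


Each validation fold has 592/8 = 74 samples. Training set = 592 - 74 = 518.

518


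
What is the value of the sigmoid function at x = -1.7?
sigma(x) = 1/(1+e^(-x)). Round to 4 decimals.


sigma(-1.7) = 1/(1+e^(1.7)) = 1/(1+5.473947) = 1/6.473947 = 0.1545.

0.1545


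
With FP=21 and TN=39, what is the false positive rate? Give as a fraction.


FPR = FP / (FP + TN) = 21 / 60 = 7/20.

7/20


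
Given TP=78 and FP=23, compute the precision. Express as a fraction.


Precision = TP / (TP + FP) = 78 / 101 = 78/101.

78/101


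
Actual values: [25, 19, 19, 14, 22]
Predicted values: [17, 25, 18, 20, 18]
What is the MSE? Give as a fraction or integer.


MSE = (1/5) * ((25-17)^2=64 + (19-25)^2=36 + (19-18)^2=1 + (14-20)^2=36 + (22-18)^2=16). Sum = 153. MSE = 153/5.

153/5


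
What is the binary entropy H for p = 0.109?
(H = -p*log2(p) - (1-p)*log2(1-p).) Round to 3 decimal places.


H = -0.109*log2(0.109) - 0.891*log2(0.891) = 0.497.

0.497


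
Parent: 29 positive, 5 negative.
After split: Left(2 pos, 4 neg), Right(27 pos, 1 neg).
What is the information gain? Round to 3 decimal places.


H(parent) = 0.6024. H(left) = 0.9183, H(right) = 0.2223. Weighted = (6/34)*0.9183 + (28/34)*0.2223 = 0.3451. IG = 0.6024 - 0.3451 = 0.2573, which rounds to 0.257.

0.257


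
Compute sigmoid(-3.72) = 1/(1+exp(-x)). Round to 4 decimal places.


sigma(-3.72) = 1/(1+e^(3.72)) = 1/(1+41.264394) = 1/42.264394 = 0.0237.

0.0237


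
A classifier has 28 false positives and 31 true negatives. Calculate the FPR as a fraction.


FPR = FP / (FP + TN) = 28 / 59 = 28/59.

28/59


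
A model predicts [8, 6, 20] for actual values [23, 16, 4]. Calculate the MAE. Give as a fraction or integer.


MAE = (1/3) * (|23-8|=15 + |16-6|=10 + |4-20|=16). Sum = 41. MAE = 41/3.

41/3


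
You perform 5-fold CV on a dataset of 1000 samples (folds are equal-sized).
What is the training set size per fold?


Each validation fold has 1000/5 = 200 samples. Training set = 1000 - 200 = 800.

800


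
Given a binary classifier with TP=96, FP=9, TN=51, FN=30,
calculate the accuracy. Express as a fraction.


Accuracy = (TP + TN) / (TP + TN + FP + FN) = (96 + 51) / 186 = 49/62.

49/62


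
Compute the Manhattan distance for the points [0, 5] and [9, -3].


d = sum of absolute differences: |0-9|=9 + |5--3|=8 = 17.

17


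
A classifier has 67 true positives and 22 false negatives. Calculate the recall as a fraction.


Recall = TP / (TP + FN) = 67 / 89 = 67/89.

67/89


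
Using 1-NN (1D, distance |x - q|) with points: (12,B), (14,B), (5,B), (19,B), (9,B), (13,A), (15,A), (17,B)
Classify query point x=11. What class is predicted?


Distances: |12-11|=1, |14-11|=3, |5-11|=6, |19-11|=8, |9-11|=2, |13-11|=2, |15-11|=4, |17-11|=6. 1 nearest: (12,B). Counts: {'B': 1}. Majority class: B.

B


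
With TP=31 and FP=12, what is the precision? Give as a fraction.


Precision = TP / (TP + FP) = 31 / 43 = 31/43.

31/43


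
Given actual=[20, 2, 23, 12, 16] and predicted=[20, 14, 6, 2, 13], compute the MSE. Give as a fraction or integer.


MSE = (1/5) * ((20-20)^2=0 + (2-14)^2=144 + (23-6)^2=289 + (12-2)^2=100 + (16-13)^2=9). Sum = 542. MSE = 542/5.

542/5


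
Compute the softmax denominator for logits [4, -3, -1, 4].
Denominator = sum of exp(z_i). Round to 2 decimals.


Denom = e^4=54.5982 + e^-3=0.0498 + e^-1=0.3679 + e^4=54.5982. Sum = 109.6141, which rounds to 109.61.

109.61


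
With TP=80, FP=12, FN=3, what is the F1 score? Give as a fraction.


Precision = 80/92 = 20/23. Recall = 80/83 = 80/83. F1 = 2*P*R/(P+R) = 32/35.

32/35


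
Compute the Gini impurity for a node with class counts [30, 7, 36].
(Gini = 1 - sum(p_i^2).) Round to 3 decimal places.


Total = 73. Proportions: 30/73, 7/73, 36/73. sum(p_i^2) = 0.4213. Gini = 1 - 0.4213 = 0.5787, which rounds to 0.579.

0.579


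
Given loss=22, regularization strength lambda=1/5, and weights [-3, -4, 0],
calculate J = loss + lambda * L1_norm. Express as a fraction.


L1 norm = sum(|w|) = 7. J = 22 + 1/5 * 7 = 117/5.

117/5


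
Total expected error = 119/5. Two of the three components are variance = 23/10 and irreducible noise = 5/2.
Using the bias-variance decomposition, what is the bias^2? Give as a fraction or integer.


Total error = bias^2 + variance + irreducible noise. So bias^2 = 119/5 - 23/10 - 5/2 = 19.

19


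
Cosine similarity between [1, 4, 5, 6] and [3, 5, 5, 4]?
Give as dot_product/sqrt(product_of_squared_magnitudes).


dot = 72. |a|^2 = 78, |b|^2 = 75. cos = 72/sqrt(5850).

72/sqrt(5850)


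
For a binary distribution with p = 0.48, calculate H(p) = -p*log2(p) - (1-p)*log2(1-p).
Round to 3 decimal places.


H = -0.48*log2(0.48) - 0.52*log2(0.52) = 0.999.

0.999


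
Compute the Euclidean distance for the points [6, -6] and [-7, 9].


d = sqrt(sum of squared differences). (6--7)^2=169, (-6-9)^2=225. Sum = 394.

sqrt(394)


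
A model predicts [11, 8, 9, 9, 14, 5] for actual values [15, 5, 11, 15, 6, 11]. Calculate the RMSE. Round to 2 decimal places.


MSE = 27.5000. RMSE = sqrt(27.5000) = 5.24.

5.24


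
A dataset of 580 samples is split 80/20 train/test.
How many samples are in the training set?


Test set = 580 * 20% = 116. Training set = 580 - 116 = 464.

464


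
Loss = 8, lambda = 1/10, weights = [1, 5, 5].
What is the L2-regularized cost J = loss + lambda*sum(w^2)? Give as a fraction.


L2 sq norm = sum(w^2) = 51. J = 8 + 1/10 * 51 = 131/10.

131/10


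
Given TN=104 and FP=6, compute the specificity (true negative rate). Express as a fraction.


Specificity = TN / (TN + FP) = 104 / 110 = 52/55.

52/55


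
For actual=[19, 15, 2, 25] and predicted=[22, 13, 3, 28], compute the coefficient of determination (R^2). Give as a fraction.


Mean(y) = 61/4. SS_res = 23. SS_tot = 1139/4. R^2 = 1 - 23/(1139/4) = 1047/1139.

1047/1139


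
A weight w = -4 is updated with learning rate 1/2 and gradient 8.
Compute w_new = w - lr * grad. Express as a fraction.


w_new = -4 - 1/2 * 8 = -4 - 4 = -8.

-8


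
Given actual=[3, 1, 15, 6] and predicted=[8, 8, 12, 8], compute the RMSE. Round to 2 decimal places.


MSE = 21.7500. RMSE = sqrt(21.7500) = 4.66.

4.66


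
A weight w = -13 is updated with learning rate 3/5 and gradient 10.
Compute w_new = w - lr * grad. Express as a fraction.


w_new = -13 - 3/5 * 10 = -13 - 6 = -19.

-19


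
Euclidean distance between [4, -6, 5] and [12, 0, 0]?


d = sqrt(sum of squared differences). (4-12)^2=64, (-6-0)^2=36, (5-0)^2=25. Sum = 125.

sqrt(125)


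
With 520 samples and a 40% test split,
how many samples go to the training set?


Test set = 520 * 40% = 208. Training set = 520 - 208 = 312.

312


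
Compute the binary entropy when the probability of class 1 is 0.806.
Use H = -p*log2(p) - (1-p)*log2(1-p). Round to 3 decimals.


H = -0.806*log2(0.806) - 0.194*log2(0.194) = 0.710.

0.710


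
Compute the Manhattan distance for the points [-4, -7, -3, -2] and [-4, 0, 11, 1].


d = sum of absolute differences: |-4--4|=0 + |-7-0|=7 + |-3-11|=14 + |-2-1|=3 = 24.

24


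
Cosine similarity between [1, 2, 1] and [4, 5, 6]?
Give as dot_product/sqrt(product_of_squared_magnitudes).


dot = 20. |a|^2 = 6, |b|^2 = 77. cos = 20/sqrt(462).

20/sqrt(462)


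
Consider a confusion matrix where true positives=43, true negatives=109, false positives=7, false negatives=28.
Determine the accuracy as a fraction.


Accuracy = (TP + TN) / (TP + TN + FP + FN) = (43 + 109) / 187 = 152/187.

152/187


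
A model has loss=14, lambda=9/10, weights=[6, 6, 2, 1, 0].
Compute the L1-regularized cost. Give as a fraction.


L1 norm = sum(|w|) = 15. J = 14 + 9/10 * 15 = 55/2.

55/2


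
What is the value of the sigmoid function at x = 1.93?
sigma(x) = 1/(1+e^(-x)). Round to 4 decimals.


sigma(1.93) = 1/(1+e^(-1.93)) = 1/(1+0.145148) = 1/1.145148 = 0.8732.

0.8732


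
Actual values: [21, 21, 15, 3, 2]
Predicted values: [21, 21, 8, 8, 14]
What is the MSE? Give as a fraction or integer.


MSE = (1/5) * ((21-21)^2=0 + (21-21)^2=0 + (15-8)^2=49 + (3-8)^2=25 + (2-14)^2=144). Sum = 218. MSE = 218/5.

218/5


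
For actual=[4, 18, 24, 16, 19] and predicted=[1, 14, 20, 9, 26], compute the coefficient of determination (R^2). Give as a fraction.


Mean(y) = 81/5. SS_res = 139. SS_tot = 1104/5. R^2 = 1 - 139/(1104/5) = 409/1104.

409/1104


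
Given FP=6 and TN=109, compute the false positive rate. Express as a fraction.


FPR = FP / (FP + TN) = 6 / 115 = 6/115.

6/115


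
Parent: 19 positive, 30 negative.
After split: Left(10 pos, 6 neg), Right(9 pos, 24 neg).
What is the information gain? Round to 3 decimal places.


H(parent) = 0.9633. H(left) = 0.9544, H(right) = 0.8454. Weighted = (16/49)*0.9544 + (33/49)*0.8454 = 0.8810. IG = 0.9633 - 0.8810 = 0.0823, which rounds to 0.082.

0.082


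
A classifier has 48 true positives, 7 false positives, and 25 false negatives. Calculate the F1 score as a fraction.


Precision = 48/55 = 48/55. Recall = 48/73 = 48/73. F1 = 2*P*R/(P+R) = 3/4.

3/4


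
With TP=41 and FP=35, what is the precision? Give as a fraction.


Precision = TP / (TP + FP) = 41 / 76 = 41/76.

41/76


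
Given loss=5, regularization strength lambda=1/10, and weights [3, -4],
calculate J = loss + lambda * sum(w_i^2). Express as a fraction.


L2 sq norm = sum(w^2) = 25. J = 5 + 1/10 * 25 = 15/2.

15/2


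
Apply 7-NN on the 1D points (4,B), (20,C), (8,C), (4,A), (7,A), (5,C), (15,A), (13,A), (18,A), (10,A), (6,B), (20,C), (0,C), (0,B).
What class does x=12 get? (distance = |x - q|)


Distances: |4-12|=8, |20-12|=8, |8-12|=4, |4-12|=8, |7-12|=5, |5-12|=7, |15-12|=3, |13-12|=1, |18-12|=6, |10-12|=2, |6-12|=6, |20-12|=8, |0-12|=12, |0-12|=12. 7 nearest: (13,A), (10,A), (15,A), (8,C), (7,A), (18,A), (6,B). Counts: {'A': 5, 'C': 1, 'B': 1}. Majority class: A.

A


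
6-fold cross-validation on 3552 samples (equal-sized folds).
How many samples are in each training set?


Each validation fold has 3552/6 = 592 samples. Training set = 3552 - 592 = 2960.

2960


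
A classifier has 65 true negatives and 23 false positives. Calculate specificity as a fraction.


Specificity = TN / (TN + FP) = 65 / 88 = 65/88.

65/88


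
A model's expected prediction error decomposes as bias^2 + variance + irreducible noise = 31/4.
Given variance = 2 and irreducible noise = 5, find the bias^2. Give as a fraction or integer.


Total error = bias^2 + variance + irreducible noise. So bias^2 = 31/4 - 2 - 5 = 3/4.

3/4


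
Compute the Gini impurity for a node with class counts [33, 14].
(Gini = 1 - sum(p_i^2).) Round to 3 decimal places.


Total = 47. Proportions: 33/47, 14/47. sum(p_i^2) = 0.5817. Gini = 1 - 0.5817 = 0.4183, which rounds to 0.418.

0.418


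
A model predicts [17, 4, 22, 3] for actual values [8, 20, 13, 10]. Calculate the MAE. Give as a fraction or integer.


MAE = (1/4) * (|8-17|=9 + |20-4|=16 + |13-22|=9 + |10-3|=7). Sum = 41. MAE = 41/4.

41/4


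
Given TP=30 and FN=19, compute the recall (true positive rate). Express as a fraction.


Recall = TP / (TP + FN) = 30 / 49 = 30/49.

30/49


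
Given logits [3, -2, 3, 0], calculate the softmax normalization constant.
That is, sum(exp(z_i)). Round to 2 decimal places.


Denom = e^3=20.0855 + e^-2=0.1353 + e^3=20.0855 + e^0=1.0000. Sum = 41.3063, which rounds to 41.31.

41.31


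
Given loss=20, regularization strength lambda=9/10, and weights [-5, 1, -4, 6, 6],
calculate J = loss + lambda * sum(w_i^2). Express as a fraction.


L2 sq norm = sum(w^2) = 114. J = 20 + 9/10 * 114 = 613/5.

613/5


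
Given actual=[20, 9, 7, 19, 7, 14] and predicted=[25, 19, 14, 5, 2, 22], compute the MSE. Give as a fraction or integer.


MSE = (1/6) * ((20-25)^2=25 + (9-19)^2=100 + (7-14)^2=49 + (19-5)^2=196 + (7-2)^2=25 + (14-22)^2=64). Sum = 459. MSE = 153/2.

153/2


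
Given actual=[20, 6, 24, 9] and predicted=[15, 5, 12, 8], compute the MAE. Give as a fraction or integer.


MAE = (1/4) * (|20-15|=5 + |6-5|=1 + |24-12|=12 + |9-8|=1). Sum = 19. MAE = 19/4.

19/4


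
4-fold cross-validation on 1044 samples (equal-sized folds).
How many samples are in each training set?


Each validation fold has 1044/4 = 261 samples. Training set = 1044 - 261 = 783.

783


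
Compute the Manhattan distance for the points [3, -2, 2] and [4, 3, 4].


d = sum of absolute differences: |3-4|=1 + |-2-3|=5 + |2-4|=2 = 8.

8


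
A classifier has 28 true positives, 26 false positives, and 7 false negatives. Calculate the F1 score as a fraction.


Precision = 28/54 = 14/27. Recall = 28/35 = 4/5. F1 = 2*P*R/(P+R) = 56/89.

56/89


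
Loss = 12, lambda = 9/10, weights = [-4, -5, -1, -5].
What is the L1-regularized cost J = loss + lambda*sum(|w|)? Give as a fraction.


L1 norm = sum(|w|) = 15. J = 12 + 9/10 * 15 = 51/2.

51/2


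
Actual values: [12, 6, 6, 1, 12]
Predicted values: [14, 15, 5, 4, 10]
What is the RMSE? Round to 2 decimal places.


MSE = 19.8000. RMSE = sqrt(19.8000) = 4.45.

4.45


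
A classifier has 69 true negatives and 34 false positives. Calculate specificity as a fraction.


Specificity = TN / (TN + FP) = 69 / 103 = 69/103.

69/103


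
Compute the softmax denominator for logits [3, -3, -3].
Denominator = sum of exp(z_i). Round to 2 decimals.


Denom = e^3=20.0855 + e^-3=0.0498 + e^-3=0.0498. Sum = 20.1851, which rounds to 20.19.

20.19


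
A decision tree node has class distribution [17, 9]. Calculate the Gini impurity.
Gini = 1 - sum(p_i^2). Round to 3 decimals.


Total = 26. Proportions: 17/26, 9/26. sum(p_i^2) = 0.5473. Gini = 1 - 0.5473 = 0.4527, which rounds to 0.453.

0.453


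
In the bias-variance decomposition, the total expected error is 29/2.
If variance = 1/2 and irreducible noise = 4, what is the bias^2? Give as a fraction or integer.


Total error = bias^2 + variance + irreducible noise. So bias^2 = 29/2 - 1/2 - 4 = 10.

10


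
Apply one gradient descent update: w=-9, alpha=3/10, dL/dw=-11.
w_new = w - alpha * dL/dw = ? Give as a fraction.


w_new = -9 - 3/10 * -11 = -9 - -33/10 = -57/10.

-57/10


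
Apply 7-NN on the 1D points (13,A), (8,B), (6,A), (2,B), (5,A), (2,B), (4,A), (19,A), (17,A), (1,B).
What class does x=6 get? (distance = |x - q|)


Distances: |13-6|=7, |8-6|=2, |6-6|=0, |2-6|=4, |5-6|=1, |2-6|=4, |4-6|=2, |19-6|=13, |17-6|=11, |1-6|=5. 7 nearest: (6,A), (5,A), (4,A), (8,B), (2,B), (2,B), (1,B). Counts: {'A': 3, 'B': 4}. Majority class: B.

B


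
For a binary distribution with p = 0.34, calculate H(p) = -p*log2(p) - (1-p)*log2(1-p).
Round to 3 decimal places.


H = -0.34*log2(0.34) - 0.66*log2(0.66) = 0.925.

0.925


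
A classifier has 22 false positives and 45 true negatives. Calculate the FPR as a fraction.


FPR = FP / (FP + TN) = 22 / 67 = 22/67.

22/67


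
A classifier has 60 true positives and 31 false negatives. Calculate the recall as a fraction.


Recall = TP / (TP + FN) = 60 / 91 = 60/91.

60/91


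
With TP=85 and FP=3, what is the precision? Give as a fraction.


Precision = TP / (TP + FP) = 85 / 88 = 85/88.

85/88


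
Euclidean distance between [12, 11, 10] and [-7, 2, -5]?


d = sqrt(sum of squared differences). (12--7)^2=361, (11-2)^2=81, (10--5)^2=225. Sum = 667.

sqrt(667)


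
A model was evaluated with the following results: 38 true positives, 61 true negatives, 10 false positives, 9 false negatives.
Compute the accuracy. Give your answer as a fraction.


Accuracy = (TP + TN) / (TP + TN + FP + FN) = (38 + 61) / 118 = 99/118.

99/118


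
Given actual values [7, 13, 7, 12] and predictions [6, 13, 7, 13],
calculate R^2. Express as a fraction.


Mean(y) = 39/4. SS_res = 2. SS_tot = 123/4. R^2 = 1 - 2/(123/4) = 115/123.

115/123


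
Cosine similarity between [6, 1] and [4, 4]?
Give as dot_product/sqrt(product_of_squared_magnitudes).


dot = 28. |a|^2 = 37, |b|^2 = 32. cos = 28/sqrt(1184).

28/sqrt(1184)


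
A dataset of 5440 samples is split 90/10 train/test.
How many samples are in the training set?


Test set = 5440 * 10% = 544. Training set = 5440 - 544 = 4896.

4896


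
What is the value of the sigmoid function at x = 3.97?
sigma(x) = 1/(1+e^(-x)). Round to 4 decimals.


sigma(3.97) = 1/(1+e^(-3.97)) = 1/(1+0.018873) = 1/1.018873 = 0.9815.

0.9815


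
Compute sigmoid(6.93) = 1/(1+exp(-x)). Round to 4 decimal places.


sigma(6.93) = 1/(1+e^(-6.93)) = 1/(1+0.000978) = 1/1.000978 = 0.9990.

0.9990


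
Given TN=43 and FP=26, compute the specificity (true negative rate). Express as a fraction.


Specificity = TN / (TN + FP) = 43 / 69 = 43/69.

43/69


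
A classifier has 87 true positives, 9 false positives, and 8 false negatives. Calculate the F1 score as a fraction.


Precision = 87/96 = 29/32. Recall = 87/95 = 87/95. F1 = 2*P*R/(P+R) = 174/191.

174/191


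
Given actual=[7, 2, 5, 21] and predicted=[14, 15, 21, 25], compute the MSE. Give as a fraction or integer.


MSE = (1/4) * ((7-14)^2=49 + (2-15)^2=169 + (5-21)^2=256 + (21-25)^2=16). Sum = 490. MSE = 245/2.

245/2


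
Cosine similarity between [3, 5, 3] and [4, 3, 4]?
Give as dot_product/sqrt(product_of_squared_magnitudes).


dot = 39. |a|^2 = 43, |b|^2 = 41. cos = 39/sqrt(1763).

39/sqrt(1763)


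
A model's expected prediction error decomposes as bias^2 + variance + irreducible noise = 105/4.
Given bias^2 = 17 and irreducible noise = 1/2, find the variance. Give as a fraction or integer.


Total error = bias^2 + variance + irreducible noise. So variance = 105/4 - 17 - 1/2 = 35/4.

35/4


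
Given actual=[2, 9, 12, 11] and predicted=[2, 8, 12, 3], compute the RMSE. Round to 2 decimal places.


MSE = 16.2500. RMSE = sqrt(16.2500) = 4.03.

4.03


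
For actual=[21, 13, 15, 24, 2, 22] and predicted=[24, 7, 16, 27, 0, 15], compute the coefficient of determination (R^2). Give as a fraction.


Mean(y) = 97/6. SS_res = 108. SS_tot = 1985/6. R^2 = 1 - 108/(1985/6) = 1337/1985.

1337/1985


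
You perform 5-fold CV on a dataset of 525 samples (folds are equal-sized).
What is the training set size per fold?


Each validation fold has 525/5 = 105 samples. Training set = 525 - 105 = 420.

420


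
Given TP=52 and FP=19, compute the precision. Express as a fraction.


Precision = TP / (TP + FP) = 52 / 71 = 52/71.

52/71


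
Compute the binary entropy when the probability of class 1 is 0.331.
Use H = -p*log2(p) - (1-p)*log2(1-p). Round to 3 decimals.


H = -0.331*log2(0.331) - 0.669*log2(0.669) = 0.916.

0.916


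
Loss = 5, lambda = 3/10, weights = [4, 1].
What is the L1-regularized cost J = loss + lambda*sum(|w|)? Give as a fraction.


L1 norm = sum(|w|) = 5. J = 5 + 3/10 * 5 = 13/2.

13/2


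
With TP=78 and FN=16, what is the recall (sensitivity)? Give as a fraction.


Recall = TP / (TP + FN) = 78 / 94 = 39/47.

39/47


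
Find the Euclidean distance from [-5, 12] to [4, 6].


d = sqrt(sum of squared differences). (-5-4)^2=81, (12-6)^2=36. Sum = 117.

sqrt(117)


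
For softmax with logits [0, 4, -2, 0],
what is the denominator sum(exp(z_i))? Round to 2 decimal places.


Denom = e^0=1.0000 + e^4=54.5982 + e^-2=0.1353 + e^0=1.0000. Sum = 56.7335, which rounds to 56.73.

56.73


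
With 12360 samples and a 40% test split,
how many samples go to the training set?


Test set = 12360 * 40% = 4944. Training set = 12360 - 4944 = 7416.

7416


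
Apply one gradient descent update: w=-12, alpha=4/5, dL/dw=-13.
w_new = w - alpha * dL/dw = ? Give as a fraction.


w_new = -12 - 4/5 * -13 = -12 - -52/5 = -8/5.

-8/5


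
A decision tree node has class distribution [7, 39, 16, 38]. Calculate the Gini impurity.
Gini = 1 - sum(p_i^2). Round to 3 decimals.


Total = 100. Proportions: 7/100, 39/100, 16/100, 38/100. sum(p_i^2) = 0.3270. Gini = 1 - 0.3270 = 0.6730, which rounds to 0.673.

0.673


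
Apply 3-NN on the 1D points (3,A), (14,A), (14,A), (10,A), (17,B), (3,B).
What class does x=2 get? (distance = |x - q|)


Distances: |3-2|=1, |14-2|=12, |14-2|=12, |10-2|=8, |17-2|=15, |3-2|=1. 3 nearest: (3,A), (3,B), (10,A). Counts: {'A': 2, 'B': 1}. Majority class: A.

A


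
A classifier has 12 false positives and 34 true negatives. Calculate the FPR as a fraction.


FPR = FP / (FP + TN) = 12 / 46 = 6/23.

6/23


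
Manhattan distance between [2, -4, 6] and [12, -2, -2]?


d = sum of absolute differences: |2-12|=10 + |-4--2|=2 + |6--2|=8 = 20.

20


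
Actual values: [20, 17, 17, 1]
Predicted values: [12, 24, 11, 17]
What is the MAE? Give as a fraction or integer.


MAE = (1/4) * (|20-12|=8 + |17-24|=7 + |17-11|=6 + |1-17|=16). Sum = 37. MAE = 37/4.

37/4


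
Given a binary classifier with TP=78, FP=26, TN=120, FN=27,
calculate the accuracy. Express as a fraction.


Accuracy = (TP + TN) / (TP + TN + FP + FN) = (78 + 120) / 251 = 198/251.

198/251


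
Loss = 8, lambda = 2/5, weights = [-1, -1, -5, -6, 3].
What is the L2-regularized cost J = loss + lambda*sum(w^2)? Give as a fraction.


L2 sq norm = sum(w^2) = 72. J = 8 + 2/5 * 72 = 184/5.

184/5


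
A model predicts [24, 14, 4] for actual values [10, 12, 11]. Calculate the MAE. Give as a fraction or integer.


MAE = (1/3) * (|10-24|=14 + |12-14|=2 + |11-4|=7). Sum = 23. MAE = 23/3.

23/3


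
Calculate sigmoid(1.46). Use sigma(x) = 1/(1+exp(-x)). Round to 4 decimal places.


sigma(1.46) = 1/(1+e^(-1.46)) = 1/(1+0.232236) = 1/1.232236 = 0.8115.

0.8115


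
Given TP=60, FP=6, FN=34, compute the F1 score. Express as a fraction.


Precision = 60/66 = 10/11. Recall = 60/94 = 30/47. F1 = 2*P*R/(P+R) = 3/4.

3/4


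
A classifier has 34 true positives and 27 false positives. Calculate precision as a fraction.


Precision = TP / (TP + FP) = 34 / 61 = 34/61.

34/61


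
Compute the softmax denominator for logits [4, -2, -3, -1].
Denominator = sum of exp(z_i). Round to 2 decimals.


Denom = e^4=54.5982 + e^-2=0.1353 + e^-3=0.0498 + e^-1=0.3679. Sum = 55.1512, which rounds to 55.15.

55.15


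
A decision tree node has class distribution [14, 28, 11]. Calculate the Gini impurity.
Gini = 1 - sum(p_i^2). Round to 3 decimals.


Total = 53. Proportions: 14/53, 28/53, 11/53. sum(p_i^2) = 0.3920. Gini = 1 - 0.3920 = 0.6080, which rounds to 0.608.

0.608


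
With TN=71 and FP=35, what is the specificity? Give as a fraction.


Specificity = TN / (TN + FP) = 71 / 106 = 71/106.

71/106


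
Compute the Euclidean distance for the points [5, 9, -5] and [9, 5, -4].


d = sqrt(sum of squared differences). (5-9)^2=16, (9-5)^2=16, (-5--4)^2=1. Sum = 33.

sqrt(33)


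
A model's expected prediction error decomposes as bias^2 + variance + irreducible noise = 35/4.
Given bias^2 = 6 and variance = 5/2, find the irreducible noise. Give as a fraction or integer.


Total error = bias^2 + variance + irreducible noise. So irreducible noise = 35/4 - 6 - 5/2 = 1/4.

1/4


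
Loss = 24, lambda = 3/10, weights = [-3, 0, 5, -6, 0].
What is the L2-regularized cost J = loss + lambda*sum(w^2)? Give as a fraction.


L2 sq norm = sum(w^2) = 70. J = 24 + 3/10 * 70 = 45.

45


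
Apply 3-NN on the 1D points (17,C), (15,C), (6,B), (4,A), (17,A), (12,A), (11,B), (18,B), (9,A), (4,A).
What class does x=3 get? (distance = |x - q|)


Distances: |17-3|=14, |15-3|=12, |6-3|=3, |4-3|=1, |17-3|=14, |12-3|=9, |11-3|=8, |18-3|=15, |9-3|=6, |4-3|=1. 3 nearest: (4,A), (4,A), (6,B). Counts: {'A': 2, 'B': 1}. Majority class: A.

A


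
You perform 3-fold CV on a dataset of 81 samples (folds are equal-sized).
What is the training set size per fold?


Each validation fold has 81/3 = 27 samples. Training set = 81 - 27 = 54.

54


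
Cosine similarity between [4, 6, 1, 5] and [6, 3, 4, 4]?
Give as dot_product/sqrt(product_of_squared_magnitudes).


dot = 66. |a|^2 = 78, |b|^2 = 77. cos = 66/sqrt(6006).

66/sqrt(6006)


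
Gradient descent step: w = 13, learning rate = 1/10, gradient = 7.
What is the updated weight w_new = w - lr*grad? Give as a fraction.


w_new = 13 - 1/10 * 7 = 13 - 7/10 = 123/10.

123/10


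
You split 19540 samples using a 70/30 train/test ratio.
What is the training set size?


Test set = 19540 * 30% = 5862. Training set = 19540 - 5862 = 13678.

13678


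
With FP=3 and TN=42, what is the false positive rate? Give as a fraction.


FPR = FP / (FP + TN) = 3 / 45 = 1/15.

1/15


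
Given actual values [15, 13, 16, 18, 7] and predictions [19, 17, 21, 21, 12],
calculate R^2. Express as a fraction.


Mean(y) = 69/5. SS_res = 91. SS_tot = 354/5. R^2 = 1 - 91/(354/5) = -101/354.

-101/354


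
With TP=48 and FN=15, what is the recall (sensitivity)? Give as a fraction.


Recall = TP / (TP + FN) = 48 / 63 = 16/21.

16/21


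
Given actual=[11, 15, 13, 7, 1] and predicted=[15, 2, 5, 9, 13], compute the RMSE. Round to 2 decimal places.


MSE = 79.4000. RMSE = sqrt(79.4000) = 8.91.

8.91


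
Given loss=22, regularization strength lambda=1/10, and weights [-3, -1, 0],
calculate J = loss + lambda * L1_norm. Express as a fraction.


L1 norm = sum(|w|) = 4. J = 22 + 1/10 * 4 = 112/5.

112/5


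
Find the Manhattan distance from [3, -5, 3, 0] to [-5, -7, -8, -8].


d = sum of absolute differences: |3--5|=8 + |-5--7|=2 + |3--8|=11 + |0--8|=8 = 29.

29


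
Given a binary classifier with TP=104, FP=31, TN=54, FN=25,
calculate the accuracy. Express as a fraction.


Accuracy = (TP + TN) / (TP + TN + FP + FN) = (104 + 54) / 214 = 79/107.

79/107


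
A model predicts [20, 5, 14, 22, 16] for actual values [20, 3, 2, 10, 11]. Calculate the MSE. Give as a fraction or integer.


MSE = (1/5) * ((20-20)^2=0 + (3-5)^2=4 + (2-14)^2=144 + (10-22)^2=144 + (11-16)^2=25). Sum = 317. MSE = 317/5.

317/5


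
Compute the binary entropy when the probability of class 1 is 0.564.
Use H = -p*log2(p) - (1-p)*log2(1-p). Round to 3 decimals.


H = -0.564*log2(0.564) - 0.436*log2(0.436) = 0.988.

0.988


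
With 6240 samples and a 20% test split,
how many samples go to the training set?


Test set = 6240 * 20% = 1248. Training set = 6240 - 1248 = 4992.

4992


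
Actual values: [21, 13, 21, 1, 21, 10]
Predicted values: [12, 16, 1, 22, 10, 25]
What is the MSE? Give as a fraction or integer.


MSE = (1/6) * ((21-12)^2=81 + (13-16)^2=9 + (21-1)^2=400 + (1-22)^2=441 + (21-10)^2=121 + (10-25)^2=225). Sum = 1277. MSE = 1277/6.

1277/6


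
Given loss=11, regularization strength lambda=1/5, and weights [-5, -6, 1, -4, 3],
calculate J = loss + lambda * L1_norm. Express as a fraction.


L1 norm = sum(|w|) = 19. J = 11 + 1/5 * 19 = 74/5.

74/5


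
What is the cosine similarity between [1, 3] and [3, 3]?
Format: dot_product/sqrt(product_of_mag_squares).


dot = 12. |a|^2 = 10, |b|^2 = 18. cos = 12/sqrt(180).

12/sqrt(180)


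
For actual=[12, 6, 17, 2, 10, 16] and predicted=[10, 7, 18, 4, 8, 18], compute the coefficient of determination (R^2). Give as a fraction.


Mean(y) = 21/2. SS_res = 18. SS_tot = 335/2. R^2 = 1 - 18/(335/2) = 299/335.

299/335


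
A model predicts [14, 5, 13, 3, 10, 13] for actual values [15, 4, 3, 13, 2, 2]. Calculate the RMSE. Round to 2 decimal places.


MSE = 64.5000. RMSE = sqrt(64.5000) = 8.03.

8.03


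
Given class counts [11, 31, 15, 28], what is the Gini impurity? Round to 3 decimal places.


Total = 85. Proportions: 11/85, 31/85, 15/85, 28/85. sum(p_i^2) = 0.2894. Gini = 1 - 0.2894 = 0.7106, which rounds to 0.711.

0.711


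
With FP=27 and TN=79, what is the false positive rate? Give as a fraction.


FPR = FP / (FP + TN) = 27 / 106 = 27/106.

27/106


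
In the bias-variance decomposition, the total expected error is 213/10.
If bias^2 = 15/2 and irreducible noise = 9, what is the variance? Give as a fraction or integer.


Total error = bias^2 + variance + irreducible noise. So variance = 213/10 - 15/2 - 9 = 24/5.

24/5
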